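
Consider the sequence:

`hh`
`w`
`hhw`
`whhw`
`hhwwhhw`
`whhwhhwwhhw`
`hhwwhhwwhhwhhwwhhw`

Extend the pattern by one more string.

This is a Fibonacci-style word recurrence s(k) = s(k−2)·s(k−1): e.g. hh·w = hhw.
Continuing: whhwhhwwhhw · hhwwhhwwhhwhhwwhhw gives term 8.

whhwhhwwhhwhhwwhhwwhhwhhwwhhw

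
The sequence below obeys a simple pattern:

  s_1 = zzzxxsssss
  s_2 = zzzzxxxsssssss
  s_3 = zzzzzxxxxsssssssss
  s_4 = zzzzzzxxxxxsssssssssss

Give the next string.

zzzzzzzxxxxxxsssssssssssss

Reading off run lengths: z runs 3, 4, 5, 6; x runs 2, 3, 4, 5; s runs 5, 7, 9, 11 — each is linear in n, where the shown terms are n = 3, 4, 5, 6.
Setting n = 7 gives 7, 6, 13 characters in each block.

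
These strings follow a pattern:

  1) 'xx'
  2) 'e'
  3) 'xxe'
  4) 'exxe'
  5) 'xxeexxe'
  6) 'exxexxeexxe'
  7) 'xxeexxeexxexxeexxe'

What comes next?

exxexxeexxexxeexxeexxexxeexxe

This is a Fibonacci-style word recurrence s(k) = s(k−2)·s(k−1): e.g. xx·e = xxe.
The next term joins exxexxeexxe and xxeexxeexxexxeexxe.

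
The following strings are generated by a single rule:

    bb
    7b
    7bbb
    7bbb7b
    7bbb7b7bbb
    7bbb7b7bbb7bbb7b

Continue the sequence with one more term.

7bbb7b7bbb7bbb7b7bbb7b7bbb

Each term (from the third on) is the previous term followed by the one before it: term 3 = 7b·bb = 7bbb.
So term 7 is 7bbb7b7bbb7bbb7b·7bbb7b7bbb.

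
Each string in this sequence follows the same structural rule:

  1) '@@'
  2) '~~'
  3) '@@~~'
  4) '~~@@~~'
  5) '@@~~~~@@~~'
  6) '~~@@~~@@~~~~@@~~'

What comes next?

This is a Fibonacci-style word recurrence s(k) = s(k−2)·s(k−1): e.g. @@·~~ = @@~~.
Continuing: @@~~~~@@~~ · ~~@@~~@@~~~~@@~~ gives term 7.

@@~~~~@@~~~~@@~~@@~~~~@@~~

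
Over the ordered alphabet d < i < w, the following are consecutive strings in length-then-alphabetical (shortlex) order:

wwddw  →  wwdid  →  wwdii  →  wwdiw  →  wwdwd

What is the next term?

wwdwi

Treat wwdwd as a base-3 numeral over the given alphabet and add one, carrying through any trailing w's.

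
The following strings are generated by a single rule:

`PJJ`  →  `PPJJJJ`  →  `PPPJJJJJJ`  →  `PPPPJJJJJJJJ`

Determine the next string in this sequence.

PPPPPJJJJJJJJJJ

The n-th term is n P's then 2n J's (n = 1, 2, …).
For the next term, n = 5, so the run lengths are 5, 10.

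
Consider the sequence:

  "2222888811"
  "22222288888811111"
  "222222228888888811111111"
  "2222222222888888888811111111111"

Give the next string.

Reading off run lengths: 2 runs 4, 6, 8, 10; 8 runs 4, 6, 8, 10; 1 runs 2, 5, 8, 11 — each is linear in n (n = 1, 2, …).
Setting n = 5 gives 12, 12, 14 characters in each block.

22222222222288888888888811111111111111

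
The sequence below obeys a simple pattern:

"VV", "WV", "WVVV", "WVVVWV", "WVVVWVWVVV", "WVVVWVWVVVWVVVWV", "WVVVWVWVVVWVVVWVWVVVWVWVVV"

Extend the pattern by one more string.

This is a Fibonacci-style word recurrence s(k) = s(k−1)·s(k−2): e.g. WV·VV = WVVV.
So term 8 is WVVVWVWVVVWVVVWVWVVVWVWVVV·WVVVWVWVVVWVVVWV.

WVVVWVWVVVWVVVWVWVVVWVWVVVWVVVWVWVVVWVVVWV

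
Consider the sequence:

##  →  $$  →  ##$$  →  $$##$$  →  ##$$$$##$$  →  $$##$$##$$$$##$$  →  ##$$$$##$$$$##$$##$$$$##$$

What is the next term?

Each term (from the third on) is the two preceding terms concatenated in order: term 3 = ##·$$ = ##$$.
Continuing: $$##$$##$$$$##$$ · ##$$$$##$$$$##$$##$$$$##$$ gives term 8.

$$##$$##$$$$##$$##$$$$##$$$$##$$##$$$$##$$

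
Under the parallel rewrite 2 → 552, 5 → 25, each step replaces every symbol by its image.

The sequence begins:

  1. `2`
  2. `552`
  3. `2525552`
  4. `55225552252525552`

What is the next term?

Rewriting the 17 symbols of 55225552252525552 one by one yields 25 25 552 552 25 25 25 552 552 25 552 25 552 25 25 25 552; concatenated:

25255525522525255525522555225552252525552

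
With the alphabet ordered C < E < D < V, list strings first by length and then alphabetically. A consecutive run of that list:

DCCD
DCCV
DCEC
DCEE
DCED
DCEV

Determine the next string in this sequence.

DCDC

Treat DCEV as a base-4 numeral over the given alphabet and add one, carrying through any trailing V's.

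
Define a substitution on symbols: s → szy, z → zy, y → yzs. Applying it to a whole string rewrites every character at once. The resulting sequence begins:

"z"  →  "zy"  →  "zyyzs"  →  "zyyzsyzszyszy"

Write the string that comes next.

φ(zyyzsyzszyszy) expands symbol-by-symbol to zy yzs yzs zy szy yzs zy szy zy yzs szy zy yzs; joining the 13 pieces gives the next term.

zyyzsyzszyszyyzszyszyzyyzsszyzyyzs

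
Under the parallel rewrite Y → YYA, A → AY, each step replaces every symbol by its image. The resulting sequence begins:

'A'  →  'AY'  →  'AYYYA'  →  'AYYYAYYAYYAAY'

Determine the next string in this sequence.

Applying the rule to each of the 13 symbols of AYYYAYYAYYAAY gives the pieces AY YYA YYA YYA AY YYA YYA AY YYA YYA AY AY YYA, which concatenate to the answer.

AYYYAYYAYYAAYYYAYYAAYYYAYYAAYAYYYA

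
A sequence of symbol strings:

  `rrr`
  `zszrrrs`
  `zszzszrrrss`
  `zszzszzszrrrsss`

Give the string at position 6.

zszzszzszzszzszrrrsssss

Every step adds zsz to the front and s to the end of the previous string.
From zszzszzszrrrsss, 2 further steps: zszzszzszrrrsss → zszzszzszzszrrrssss → (answer).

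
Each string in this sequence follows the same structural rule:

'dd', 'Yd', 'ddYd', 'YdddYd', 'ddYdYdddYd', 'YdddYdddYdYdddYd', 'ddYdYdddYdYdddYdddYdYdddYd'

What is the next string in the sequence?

YdddYdddYdYdddYdddYdYdddYdYdddYdddYdYdddYd

From term 3 onward, concatenate the second-to-last term with the last: dd·Yd = ddYd, Yd·ddYd = YdddYd, …
The next term joins YdddYdddYdYdddYd and ddYdYdddYdYdddYdddYdYdddYd.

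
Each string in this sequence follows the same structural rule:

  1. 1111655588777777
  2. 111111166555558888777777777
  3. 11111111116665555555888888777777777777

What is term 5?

Reading off run lengths: 1 runs 4, 7, 10; 6 runs 1, 2, 3; 5 runs 3, 5, 7; 8 runs 2, 4, 6; 7 runs 6, 9, 12 — each is linear in n (n = 1, 2, …).
At n = 5 the blocks have lengths 16, 5, 11, 10, 18.

111111111111111166666555555555558888888888777777777777777777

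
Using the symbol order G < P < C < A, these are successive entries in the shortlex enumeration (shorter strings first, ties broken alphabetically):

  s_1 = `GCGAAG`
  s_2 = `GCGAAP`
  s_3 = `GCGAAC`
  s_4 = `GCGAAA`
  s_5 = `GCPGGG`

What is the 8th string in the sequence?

GCPGGA

Advancing 3 positions from GCPGGG through GCPGGG → GCPGGP → GCPGGC reaches term 8.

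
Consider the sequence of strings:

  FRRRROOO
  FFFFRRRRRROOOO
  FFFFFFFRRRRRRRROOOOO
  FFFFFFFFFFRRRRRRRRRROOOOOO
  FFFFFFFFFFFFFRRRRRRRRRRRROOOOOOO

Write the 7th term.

Reading off run lengths: F runs 1, 4, 7, 10, 13; R runs 4, 6, 8, 10, 12; O runs 3, 4, 5, 6, 7 — each is linear in n (n = 1, 2, …).
At n = 7 the blocks have lengths 19, 16, 9.

FFFFFFFFFFFFFFFFFFFRRRRRRRRRRRRRRRROOOOOOOOO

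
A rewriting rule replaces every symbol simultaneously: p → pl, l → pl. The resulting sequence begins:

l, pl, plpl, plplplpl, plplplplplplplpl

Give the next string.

Rewriting the 16 symbols of plplplplplplplpl one by one yields pl pl pl pl pl pl pl pl pl pl pl pl pl pl pl pl; concatenated:

plplplplplplplplplplplplplplplpl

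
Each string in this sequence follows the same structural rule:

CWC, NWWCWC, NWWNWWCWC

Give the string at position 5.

NWWNWWNWWNWWCWC

Each term is the previous one with NWW prepended.
From NWWNWWCWC, 2 further steps: NWWNWWCWC → NWWNWWNWWCWC → (answer).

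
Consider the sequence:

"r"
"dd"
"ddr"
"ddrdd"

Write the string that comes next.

Each term (from the third on) is the previous term followed by the one before it: term 3 = dd·r = ddr.
So term 5 is ddrdd·ddr.

ddrddddr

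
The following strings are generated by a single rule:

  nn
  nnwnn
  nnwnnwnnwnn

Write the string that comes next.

Each string is two copies of the previous one joined by 'w'.
One more doubling of nnwnnwnnwnn gives the answer.

nnwnnwnnwnnwnnwnnwnnwnn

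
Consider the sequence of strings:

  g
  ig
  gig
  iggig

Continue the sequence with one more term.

gigiggig

Each term (from the third on) is the two preceding terms concatenated in order: term 3 = g·ig = gig.
So term 5 is gig·iggig.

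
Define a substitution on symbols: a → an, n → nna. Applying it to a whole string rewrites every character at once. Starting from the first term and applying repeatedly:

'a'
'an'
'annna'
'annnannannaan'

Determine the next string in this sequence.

Rewriting the 13 symbols of annnannannaan one by one yields an nna nna nna an nna nna an nna nna an an nna; concatenated:

annnannannaannnannaannnannaanannna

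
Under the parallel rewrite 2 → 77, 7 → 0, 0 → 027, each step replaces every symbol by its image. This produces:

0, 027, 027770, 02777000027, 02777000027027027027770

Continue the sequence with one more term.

0277700002702702702777002777002777002777000027

φ(02777000027027027027770) expands symbol-by-symbol to 027 77 0 0 0 027 027 027 027 77 0 027 77 0 027 77 0 027 77 0 0 0 027; joining the 23 pieces gives the next term.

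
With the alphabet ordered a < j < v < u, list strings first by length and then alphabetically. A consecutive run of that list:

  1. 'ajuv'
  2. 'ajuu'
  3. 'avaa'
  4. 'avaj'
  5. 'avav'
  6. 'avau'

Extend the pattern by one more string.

avja

Find the rightmost character of avau below u, bump it to the next letter, and reset everything to its right to a.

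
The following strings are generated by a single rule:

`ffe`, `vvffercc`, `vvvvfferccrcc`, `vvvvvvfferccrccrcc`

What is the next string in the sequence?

vvvvvvvvfferccrccrccrcc

Every step adds vv to the front and rcc to the end of the previous string.
So the next term is vv·vvvvvvfferccrccrcc·rcc.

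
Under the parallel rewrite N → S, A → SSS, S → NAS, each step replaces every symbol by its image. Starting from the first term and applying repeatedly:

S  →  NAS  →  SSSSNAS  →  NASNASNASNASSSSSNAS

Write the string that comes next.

SSSSNASSSSSNASSSSSNASSSSSNASNASNASNASNASSSSSNAS

Applying the rule to each of the 19 symbols of NASNASNASNASSSSSNAS gives the pieces S SSS NAS S SSS NAS S SSS NAS S SSS NAS NAS NAS NAS NAS S SSS NAS, which concatenate to the answer.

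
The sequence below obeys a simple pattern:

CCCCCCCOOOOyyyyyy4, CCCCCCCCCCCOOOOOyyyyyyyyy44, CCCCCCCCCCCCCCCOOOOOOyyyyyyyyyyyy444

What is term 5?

CCCCCCCCCCCCCCCCCCCCCCCOOOOOOOOyyyyyyyyyyyyyyyyyy44444

Reading off run lengths: C runs 7, 11, 15; O runs 4, 5, 6; y runs 6, 9, 12; 4 runs 1, 2, 3 — each is linear in n (n = 1, 2, …).
At n = 5 the blocks have lengths 23, 8, 18, 5.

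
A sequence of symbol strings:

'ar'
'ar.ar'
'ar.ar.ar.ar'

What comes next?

ar.ar.ar.ar.ar.ar.ar.ar

Each string is two copies of the previous one joined by '.'.
So the next term is two copies of ar.ar.ar.ar with '.' between the halves.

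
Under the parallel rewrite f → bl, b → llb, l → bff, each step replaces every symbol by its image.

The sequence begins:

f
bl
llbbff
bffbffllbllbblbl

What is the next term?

llbblblllbblblbffbffllbbffbffllbllbbffllbbff

Replace each of the 16 characters of bffbffllbllbblbl in place — llb bl bl llb bl bl bff bff llb bff bff llb llb bff llb bff — and concatenate.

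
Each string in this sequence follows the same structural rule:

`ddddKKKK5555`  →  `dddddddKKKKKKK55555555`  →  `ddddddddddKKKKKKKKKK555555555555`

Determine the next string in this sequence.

dddddddddddddKKKKKKKKKKKKK5555555555555555

Each string has the form d^{3n+1} K^{3n+1} 5^{4n} (n = 1, 2, …).
For the next term, n = 4, so the run lengths are 13, 13, 16.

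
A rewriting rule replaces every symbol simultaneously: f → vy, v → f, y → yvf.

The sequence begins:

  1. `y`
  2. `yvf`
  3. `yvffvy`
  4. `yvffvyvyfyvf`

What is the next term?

yvffvyvyfyvffyvfvyyvffvy

Apply φ to yvffvyvyfyvf symbol by symbol: y→yvf, v→f, f→vy, f→vy, v→f, y→yvf, v→f, y→yvf, f→vy, y→yvf, v→f, f→vy; joined: yvf f vy vy f yvf f yvf vy yvf f vy.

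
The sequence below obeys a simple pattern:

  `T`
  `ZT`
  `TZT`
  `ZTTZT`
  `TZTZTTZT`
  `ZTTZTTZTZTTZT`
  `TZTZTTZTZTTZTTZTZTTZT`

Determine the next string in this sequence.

Each term (from the third on) is the two preceding terms concatenated in order: term 3 = T·ZT = TZT.
The next term joins ZTTZTTZTZTTZT and TZTZTTZTZTTZTTZTZTTZT.

ZTTZTTZTZTTZTTZTZTTZTZTTZTTZTZTTZT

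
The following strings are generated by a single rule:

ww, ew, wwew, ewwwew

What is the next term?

wwewewwwew

Each term (from the third on) is the two preceding terms concatenated in order: term 3 = ww·ew = wwew.
Continuing: wwew · ewwwew gives term 5.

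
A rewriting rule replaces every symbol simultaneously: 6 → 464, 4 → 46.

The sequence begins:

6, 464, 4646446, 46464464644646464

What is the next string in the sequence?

Rewriting the 17 symbols of 46464464644646464 one by one yields 46 464 46 464 46 46 464 46 464 46 46 464 46 464 46 464 46; concatenated:

46464464644646464464644646464464644646446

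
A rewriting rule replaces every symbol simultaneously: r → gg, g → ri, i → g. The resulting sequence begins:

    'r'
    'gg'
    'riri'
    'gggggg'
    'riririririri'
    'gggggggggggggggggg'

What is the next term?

riririririririririririririririririri

φ(gggggggggggggggggg) expands symbol-by-symbol to ri ri ri ri ri ri ri ri ri ri ri ri ri ri ri ri ri ri; joining the 18 pieces gives the next term.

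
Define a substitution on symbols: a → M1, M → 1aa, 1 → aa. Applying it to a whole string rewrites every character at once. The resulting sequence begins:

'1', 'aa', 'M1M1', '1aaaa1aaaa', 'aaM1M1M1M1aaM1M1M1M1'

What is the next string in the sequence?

φ(aaM1M1M1M1aaM1M1M1M1) expands symbol-by-symbol to M1 M1 1aa aa 1aa aa 1aa aa 1aa aa M1 M1 1aa aa 1aa aa 1aa aa 1aa aa; joining the 20 pieces gives the next term.

M1M11aaaa1aaaa1aaaa1aaaaM1M11aaaa1aaaa1aaaa1aaaa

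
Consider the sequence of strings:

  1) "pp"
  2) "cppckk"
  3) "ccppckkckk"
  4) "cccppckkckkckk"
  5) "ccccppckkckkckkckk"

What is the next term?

cccccppckkckkckkckkckk

Every step adds c to the front and ckk to the end of the previous string.
One more step from ccccppckkckkckkckk gives the answer.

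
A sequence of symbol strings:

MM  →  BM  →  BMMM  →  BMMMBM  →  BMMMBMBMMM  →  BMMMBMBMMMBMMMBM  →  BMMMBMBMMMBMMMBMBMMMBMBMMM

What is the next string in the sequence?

Each term (from the third on) is the previous term followed by the one before it: term 3 = BM·MM = BMMM.
Continuing: BMMMBMBMMMBMMMBMBMMMBMBMMM · BMMMBMBMMMBMMMBM gives term 8.

BMMMBMBMMMBMMMBMBMMMBMBMMMBMMMBMBMMMBMMMBM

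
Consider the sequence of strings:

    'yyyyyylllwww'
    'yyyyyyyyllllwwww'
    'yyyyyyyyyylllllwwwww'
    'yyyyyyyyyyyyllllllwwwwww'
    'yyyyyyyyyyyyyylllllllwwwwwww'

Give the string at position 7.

Term n consists of 2n y's, followed by n l's, followed by n w's, where the shown terms are n = 3, 4, 5, 6, 7.
At n = 9 the blocks have lengths 18, 9, 9.

yyyyyyyyyyyyyyyyyylllllllllwwwwwwwww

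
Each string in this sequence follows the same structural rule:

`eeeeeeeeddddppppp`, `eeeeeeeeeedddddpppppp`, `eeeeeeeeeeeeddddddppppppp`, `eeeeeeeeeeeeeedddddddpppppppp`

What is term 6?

Reading off run lengths: e runs 8, 10, 12, 14; d runs 4, 5, 6, 7; p runs 5, 6, 7, 8 — each is linear in n, where the shown terms are n = 3, 4, 5, 6.
Setting n = 8 gives 18, 9, 10 characters in each block.

eeeeeeeeeeeeeeeeeedddddddddpppppppppp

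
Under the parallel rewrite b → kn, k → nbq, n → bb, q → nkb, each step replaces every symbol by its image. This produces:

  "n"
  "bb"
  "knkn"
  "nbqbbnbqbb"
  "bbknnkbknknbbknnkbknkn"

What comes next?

Applying the rule to each of the 22 symbols of bbknnkbknknbbknnkbknkn gives the pieces kn kn nbq bb bb nbq kn nbq bb nbq bb kn kn nbq bb bb nbq kn nbq bb nbq bb, which concatenate to the answer.

knknnbqbbbbnbqknnbqbbnbqbbknknnbqbbbbnbqknnbqbbnbqbb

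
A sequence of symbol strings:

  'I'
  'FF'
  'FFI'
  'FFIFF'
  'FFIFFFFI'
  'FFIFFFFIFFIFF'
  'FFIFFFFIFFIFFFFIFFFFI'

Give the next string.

Each term (from the third on) is the previous term followed by the one before it: term 3 = FF·I = FFI.
The next term joins FFIFFFFIFFIFFFFIFFFFI and FFIFFFFIFFIFF.

FFIFFFFIFFIFFFFIFFFFIFFIFFFFIFFIFF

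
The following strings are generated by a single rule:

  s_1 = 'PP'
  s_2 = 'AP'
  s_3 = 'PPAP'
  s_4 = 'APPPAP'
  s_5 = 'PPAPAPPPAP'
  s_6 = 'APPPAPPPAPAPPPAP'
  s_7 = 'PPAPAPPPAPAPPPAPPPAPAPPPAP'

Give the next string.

APPPAPPPAPAPPPAPPPAPAPPPAPAPPPAPPPAPAPPPAP

This is a Fibonacci-style word recurrence s(k) = s(k−2)·s(k−1): e.g. PP·AP = PPAP.
Continuing: APPPAPPPAPAPPPAP · PPAPAPPPAPAPPPAPPPAPAPPPAP gives term 8.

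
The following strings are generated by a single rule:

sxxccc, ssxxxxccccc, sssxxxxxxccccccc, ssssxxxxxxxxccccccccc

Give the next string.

sssssxxxxxxxxxxccccccccccc

The n-th term is n s's then 2n x's then 2n+1 c's (n = 1, 2, …).
For the next term, n = 5, so the run lengths are 5, 10, 11.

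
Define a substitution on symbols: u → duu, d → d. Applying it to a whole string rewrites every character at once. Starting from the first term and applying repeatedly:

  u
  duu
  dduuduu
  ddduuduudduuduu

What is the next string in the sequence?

φ(ddduuduudduuduu) expands symbol-by-symbol to d d d duu duu d duu duu d d duu duu d duu duu; joining the 15 pieces gives the next term.

dddduuduudduuduuddduuduudduuduu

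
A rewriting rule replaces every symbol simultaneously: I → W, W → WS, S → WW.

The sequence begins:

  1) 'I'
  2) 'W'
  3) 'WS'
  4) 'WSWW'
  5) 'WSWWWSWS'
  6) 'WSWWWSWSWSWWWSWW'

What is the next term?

φ(WSWWWSWSWSWWWSWW) expands symbol-by-symbol to WS WW WS WS WS WW WS WW WS WW WS WS WS WW WS WS; joining the 16 pieces gives the next term.

WSWWWSWSWSWWWSWWWSWWWSWSWSWWWSWS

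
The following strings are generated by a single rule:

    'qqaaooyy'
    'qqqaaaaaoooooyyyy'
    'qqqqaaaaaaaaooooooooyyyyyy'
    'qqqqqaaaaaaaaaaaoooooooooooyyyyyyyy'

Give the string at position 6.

Each string has the form q^{n+1} a^{3n-1} o^{3n-1} y^{2n} (n = 1, 2, …).
For term 6, n = 6, so the run lengths are 7, 17, 17, 12.

qqqqqqqaaaaaaaaaaaaaaaaaoooooooooooooooooyyyyyyyyyyyy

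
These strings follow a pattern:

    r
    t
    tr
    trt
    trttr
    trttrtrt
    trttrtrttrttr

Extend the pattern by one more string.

trttrtrttrttrtrttrtrt

Each term (from the third on) is the previous term followed by the one before it: term 3 = t·r = tr.
Continuing: trttrtrttrttr · trttrtrt gives term 8.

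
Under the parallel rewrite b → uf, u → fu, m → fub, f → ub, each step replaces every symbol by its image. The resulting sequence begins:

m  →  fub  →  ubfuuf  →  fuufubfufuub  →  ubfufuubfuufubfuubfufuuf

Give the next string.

Replace each of the 24 characters of ubfufuubfuufubfuubfufuuf in place — fu uf ub fu ub fu fu uf ub fu fu ub fu uf ub fu fu uf ub fu ub fu fu ub — and concatenate.

fuufubfuubfufuufubfufuubfuufubfufuufubfuubfufuub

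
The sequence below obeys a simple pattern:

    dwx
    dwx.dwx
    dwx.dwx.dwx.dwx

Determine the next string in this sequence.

dwx.dwx.dwx.dwx.dwx.dwx.dwx.dwx

Every step duplicates the string with '.' between the halves.
So the next term is two copies of dwx.dwx.dwx.dwx with '.' between the halves.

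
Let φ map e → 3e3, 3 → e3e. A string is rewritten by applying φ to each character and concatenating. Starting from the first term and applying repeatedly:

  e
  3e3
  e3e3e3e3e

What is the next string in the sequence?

3e3e3e3e3e3e3e3e3e3e3e3e3e3

Apply φ to e3e3e3e3e symbol by symbol: e→3e3, 3→e3e, e→3e3, 3→e3e, e→3e3, 3→e3e, e→3e3, 3→e3e, e→3e3; joined: 3e3 e3e 3e3 e3e 3e3 e3e 3e3 e3e 3e3.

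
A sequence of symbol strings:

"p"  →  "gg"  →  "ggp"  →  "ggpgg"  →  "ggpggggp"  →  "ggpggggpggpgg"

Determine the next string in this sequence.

ggpggggpggpggggpggggp

Each term (from the third on) is the previous term followed by the one before it: term 3 = gg·p = ggp.
So term 7 is ggpggggpggpgg·ggpggggp.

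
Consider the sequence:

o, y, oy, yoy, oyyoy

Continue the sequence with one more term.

This is a Fibonacci-style word recurrence s(k) = s(k−2)·s(k−1): e.g. o·y = oy.
Continuing: yoy · oyyoy gives term 6.

yoyoyyoy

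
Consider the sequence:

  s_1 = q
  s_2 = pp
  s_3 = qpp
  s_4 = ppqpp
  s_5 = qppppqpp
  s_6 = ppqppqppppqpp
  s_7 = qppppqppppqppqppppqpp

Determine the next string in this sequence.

Each term (from the third on) is the two preceding terms concatenated in order: term 3 = q·pp = qpp.
Continuing: ppqppqppppqpp · qppppqppppqppqppppqpp gives term 8.

ppqppqppppqppqppppqppppqppqppppqpp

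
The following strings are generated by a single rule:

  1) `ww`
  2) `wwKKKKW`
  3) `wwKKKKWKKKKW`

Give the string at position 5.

Each term is the previous one with KKKKW appended.
From wwKKKKWKKKKW, 2 further steps: wwKKKKWKKKKW → wwKKKKWKKKKWKKKKW → (answer).

wwKKKKWKKKKWKKKKWKKKKW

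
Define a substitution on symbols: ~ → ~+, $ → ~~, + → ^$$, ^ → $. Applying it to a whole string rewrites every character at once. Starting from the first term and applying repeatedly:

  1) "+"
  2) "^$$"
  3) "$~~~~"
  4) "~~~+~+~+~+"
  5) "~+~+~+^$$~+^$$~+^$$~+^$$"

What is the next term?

φ(~+~+~+^$$~+^$$~+^$$~+^$$) expands symbol-by-symbol to ~+ ^$$ ~+ ^$$ ~+ ^$$ $ ~~ ~~ ~+ ^$$ $ ~~ ~~ ~+ ^$$ $ ~~ ~~ ~+ ^$$ $ ~~ ~~; joining the 24 pieces gives the next term.

~+^$$~+^$$~+^$$$~~~~~+^$$$~~~~~+^$$$~~~~~+^$$$~~~~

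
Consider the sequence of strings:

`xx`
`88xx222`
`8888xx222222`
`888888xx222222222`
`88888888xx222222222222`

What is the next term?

Every step adds 88 to the front and 222 to the end of the previous string.
Applying this once more to 88888888xx222222222222:

8888888888xx222222222222222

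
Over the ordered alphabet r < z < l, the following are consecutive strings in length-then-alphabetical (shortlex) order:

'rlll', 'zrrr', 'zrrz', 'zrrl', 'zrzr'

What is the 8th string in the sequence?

Advancing 3 positions from zrzr through zrzr → zrzz → zrzl reaches term 8.

zrlr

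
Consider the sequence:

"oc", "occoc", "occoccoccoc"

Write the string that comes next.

occoccoccoccoccoccoccoc

Each string is two copies of the previous one joined by 'c'.
One more doubling of occoccoccoc gives the answer.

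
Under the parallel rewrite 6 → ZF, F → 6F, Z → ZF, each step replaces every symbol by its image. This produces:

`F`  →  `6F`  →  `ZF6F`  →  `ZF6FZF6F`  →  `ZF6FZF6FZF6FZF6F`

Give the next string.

Rewriting the 16 symbols of ZF6FZF6FZF6FZF6F one by one yields ZF 6F ZF 6F ZF 6F ZF 6F ZF 6F ZF 6F ZF 6F ZF 6F; concatenated:

ZF6FZF6FZF6FZF6FZF6FZF6FZF6FZF6F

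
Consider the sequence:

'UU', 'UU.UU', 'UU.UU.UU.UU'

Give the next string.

s(k+1) = s(k)·.·s(k) — each term doubles the last with '.' between the halves.
One more doubling of UU.UU.UU.UU gives the answer.

UU.UU.UU.UU.UU.UU.UU.UU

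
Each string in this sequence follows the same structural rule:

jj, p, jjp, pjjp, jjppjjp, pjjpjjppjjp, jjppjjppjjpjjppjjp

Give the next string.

From term 3 onward, concatenate the second-to-last term with the last: jj·p = jjp, p·jjp = pjjp, …
Continuing: pjjpjjppjjp · jjppjjppjjpjjppjjp gives term 8.

pjjpjjppjjpjjppjjppjjpjjppjjp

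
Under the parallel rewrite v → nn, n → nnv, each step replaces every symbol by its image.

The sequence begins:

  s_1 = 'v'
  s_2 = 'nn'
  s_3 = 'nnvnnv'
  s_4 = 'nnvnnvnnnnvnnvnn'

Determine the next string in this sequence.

nnvnnvnnnnvnnvnnnnvnnvnnvnnvnnnnvnnvnnnnvnnv

Applying the rule to each of the 16 symbols of nnvnnvnnnnvnnvnn gives the pieces nnv nnv nn nnv nnv nn nnv nnv nnv nnv nn nnv nnv nn nnv nnv, which concatenate to the answer.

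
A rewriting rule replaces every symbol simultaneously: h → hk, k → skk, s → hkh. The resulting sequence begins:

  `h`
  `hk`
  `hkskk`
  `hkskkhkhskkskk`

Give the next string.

Rewriting the 14 symbols of hkskkhkhskkskk one by one yields hk skk hkh skk skk hk skk hk hkh skk skk hkh skk skk; concatenated:

hkskkhkhskkskkhkskkhkhkhskkskkhkhskkskk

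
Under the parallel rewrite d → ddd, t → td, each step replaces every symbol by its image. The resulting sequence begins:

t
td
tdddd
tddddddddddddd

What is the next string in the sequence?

tdddddddddddddddddddddddddddddddddddddddd

Replace each of the 14 characters of tddddddddddddd in place — td ddd ddd ddd ddd ddd ddd ddd ddd ddd ddd ddd ddd ddd — and concatenate.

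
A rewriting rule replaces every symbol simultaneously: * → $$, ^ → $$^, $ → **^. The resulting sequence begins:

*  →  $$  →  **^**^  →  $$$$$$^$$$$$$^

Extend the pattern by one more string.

Applying the rule to each of the 14 symbols of $$$$$$^$$$$$$^ gives the pieces **^ **^ **^ **^ **^ **^ $$^ **^ **^ **^ **^ **^ **^ $$^, which concatenate to the answer.

**^**^**^**^**^**^$$^**^**^**^**^**^**^$$^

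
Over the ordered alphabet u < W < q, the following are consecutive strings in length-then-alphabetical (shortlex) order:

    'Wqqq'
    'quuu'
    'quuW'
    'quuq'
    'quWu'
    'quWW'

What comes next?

Find the rightmost character of quWW below q, bump it to the next letter, and reset everything to its right to u.

quWq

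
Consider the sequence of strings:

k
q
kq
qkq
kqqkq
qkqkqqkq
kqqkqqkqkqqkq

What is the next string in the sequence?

qkqkqqkqkqqkqqkqkqqkq

Each term (from the third on) is the two preceding terms concatenated in order: term 3 = k·q = kq.
The next term joins qkqkqqkq and kqqkqqkqkqqkq.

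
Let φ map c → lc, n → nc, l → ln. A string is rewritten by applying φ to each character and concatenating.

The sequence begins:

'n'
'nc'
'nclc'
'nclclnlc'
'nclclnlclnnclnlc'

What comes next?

Rewriting the 16 symbols of nclclnlclnnclnlc one by one yields nc lc ln lc ln nc ln lc ln nc nc lc ln nc ln lc; concatenated:

nclclnlclnnclnlclnncnclclnnclnlc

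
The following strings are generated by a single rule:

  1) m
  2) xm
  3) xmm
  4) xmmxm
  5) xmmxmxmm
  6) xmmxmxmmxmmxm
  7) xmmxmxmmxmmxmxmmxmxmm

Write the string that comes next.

From term 3 onward, concatenate the last term with the second-to-last: xm·m = xmm, xmm·xm = xmmxm, …
Continuing: xmmxmxmmxmmxmxmmxmxmm · xmmxmxmmxmmxm gives term 8.

xmmxmxmmxmmxmxmmxmxmmxmmxmxmmxmmxm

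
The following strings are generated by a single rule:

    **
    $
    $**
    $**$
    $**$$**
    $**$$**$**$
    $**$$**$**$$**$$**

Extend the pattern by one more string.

Each term (from the third on) is the previous term followed by the one before it: term 3 = $·** = $**.
Continuing: $**$$**$**$$**$$** · $**$$**$**$ gives term 8.

$**$$**$**$$**$$**$**$$**$**$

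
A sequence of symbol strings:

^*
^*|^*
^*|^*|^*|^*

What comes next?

Each string is two copies of the previous one joined by '|'.
So the next term is two copies of ^*|^*|^*|^* with '|' between the halves.

^*|^*|^*|^*|^*|^*|^*|^*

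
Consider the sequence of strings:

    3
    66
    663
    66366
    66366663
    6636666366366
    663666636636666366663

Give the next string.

6636666366366663666636636666366366

Each term (from the third on) is the previous term followed by the one before it: term 3 = 66·3 = 663.
Continuing: 663666636636666366663 · 6636666366366 gives term 8.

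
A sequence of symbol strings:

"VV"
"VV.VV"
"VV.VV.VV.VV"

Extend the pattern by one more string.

Each string is two copies of the previous one joined by '.'.
Doubling VV.VV.VV.VV with '.' between the halves:

VV.VV.VV.VV.VV.VV.VV.VV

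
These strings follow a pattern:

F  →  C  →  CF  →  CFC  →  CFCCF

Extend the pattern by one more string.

From term 3 onward, concatenate the last term with the second-to-last: C·F = CF, CF·C = CFC, …
Continuing: CFCCF · CFC gives term 6.

CFCCFCFC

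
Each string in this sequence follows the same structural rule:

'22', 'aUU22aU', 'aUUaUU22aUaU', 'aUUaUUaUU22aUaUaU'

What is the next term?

Every step adds aUU to the front and aU to the end of the previous string.
Applying this once more to aUUaUUaUU22aUaUaU:

aUUaUUaUUaUU22aUaUaUaU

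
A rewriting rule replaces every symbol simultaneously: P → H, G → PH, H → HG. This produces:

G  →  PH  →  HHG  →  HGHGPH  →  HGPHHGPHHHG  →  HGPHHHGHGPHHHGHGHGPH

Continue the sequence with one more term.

Rewriting the 20 symbols of HGPHHHGHGPHHHGHGHGPH one by one yields HG PH H HG HG HG PH HG PH H HG HG HG PH HG PH HG PH H HG; concatenated:

HGPHHHGHGHGPHHGPHHHGHGHGPHHGPHHGPHHHG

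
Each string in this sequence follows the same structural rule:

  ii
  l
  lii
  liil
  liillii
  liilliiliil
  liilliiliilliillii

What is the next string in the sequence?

liilliiliilliilliiliilliiliil

This is a Fibonacci-style word recurrence s(k) = s(k−1)·s(k−2): e.g. l·ii = lii.
So term 8 is liilliiliilliillii·liilliiliil.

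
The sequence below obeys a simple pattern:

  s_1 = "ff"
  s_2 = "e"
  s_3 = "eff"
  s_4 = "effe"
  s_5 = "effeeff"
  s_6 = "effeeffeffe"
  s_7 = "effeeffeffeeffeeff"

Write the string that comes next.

This is a Fibonacci-style word recurrence s(k) = s(k−1)·s(k−2): e.g. e·ff = eff.
Continuing: effeeffeffeeffeeff · effeeffeffe gives term 8.

effeeffeffeeffeeffeffeeffeffe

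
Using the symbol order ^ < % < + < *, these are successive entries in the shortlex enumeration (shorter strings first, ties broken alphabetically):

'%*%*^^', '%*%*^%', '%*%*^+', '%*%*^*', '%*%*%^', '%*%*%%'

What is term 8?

Stepping forward 2 times from %*%*%%: %*%*%% → %*%*%+, then the target.

%*%*%*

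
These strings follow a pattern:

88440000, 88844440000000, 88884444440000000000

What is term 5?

The n-th term is n+1 8's then 2n 4's then 3n+1 0's (n = 1, 2, …).
Setting n = 5 gives 6, 10, 16 characters in each block.

88888844444444440000000000000000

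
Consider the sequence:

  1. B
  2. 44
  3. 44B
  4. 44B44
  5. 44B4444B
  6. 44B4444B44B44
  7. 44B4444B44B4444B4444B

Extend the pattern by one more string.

From term 3 onward, concatenate the last term with the second-to-last: 44·B = 44B, 44B·44 = 44B44, …
Continuing: 44B4444B44B4444B4444B · 44B4444B44B44 gives term 8.

44B4444B44B4444B4444B44B4444B44B44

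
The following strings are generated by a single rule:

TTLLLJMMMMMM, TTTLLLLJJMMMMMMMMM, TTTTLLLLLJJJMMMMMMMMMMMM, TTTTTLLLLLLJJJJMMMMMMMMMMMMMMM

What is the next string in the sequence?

TTTTTTLLLLLLLJJJJJMMMMMMMMMMMMMMMMMM

Term n consists of n T's, followed by n+1 L's, followed by n-1 J's, followed by 3n M's, where the shown terms are n = 2, 3, 4, 5.
Setting n = 6 gives 6, 7, 5, 18 characters in each block.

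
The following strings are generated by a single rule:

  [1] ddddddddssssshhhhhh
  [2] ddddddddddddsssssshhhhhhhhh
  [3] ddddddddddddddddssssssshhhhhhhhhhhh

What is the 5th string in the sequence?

ddddddddddddddddddddddddssssssssshhhhhhhhhhhhhhhhhh

Each string has the form d^{4n} s^{n+3} h^{3n}, where the shown terms are n = 2, 3, 4.
At n = 6 the blocks have lengths 24, 9, 18.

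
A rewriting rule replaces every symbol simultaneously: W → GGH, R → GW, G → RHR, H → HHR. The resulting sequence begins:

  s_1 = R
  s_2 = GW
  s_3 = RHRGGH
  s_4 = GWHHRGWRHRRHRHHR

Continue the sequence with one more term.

φ(GWHHRGWRHRRHRHHR) expands symbol-by-symbol to RHR GGH HHR HHR GW RHR GGH GW HHR GW GW HHR GW HHR HHR GW; joining the 16 pieces gives the next term.

RHRGGHHHRHHRGWRHRGGHGWHHRGWGWHHRGWHHRHHRGW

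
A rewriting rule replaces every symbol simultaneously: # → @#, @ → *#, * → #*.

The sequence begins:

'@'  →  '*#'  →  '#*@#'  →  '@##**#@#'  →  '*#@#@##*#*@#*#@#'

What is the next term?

Replace each of the 16 characters of *#@#@##*#*@#*#@# in place — #* @# *# @# *# @# @# #* @# #* *# @# #* @# *# @# — and concatenate.

#*@#*#@#*#@#@##*@##**#@##*@#*#@#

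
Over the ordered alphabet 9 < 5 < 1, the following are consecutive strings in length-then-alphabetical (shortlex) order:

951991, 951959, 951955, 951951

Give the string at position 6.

Stepping forward 2 times from 951951: 951951 → 951919, then the target.

951915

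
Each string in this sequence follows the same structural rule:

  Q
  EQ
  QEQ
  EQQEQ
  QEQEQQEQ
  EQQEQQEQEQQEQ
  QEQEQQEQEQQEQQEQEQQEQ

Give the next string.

EQQEQQEQEQQEQQEQEQQEQEQQEQQEQEQQEQ

From term 3 onward, concatenate the second-to-last term with the last: Q·EQ = QEQ, EQ·QEQ = EQQEQ, …
Continuing: EQQEQQEQEQQEQ · QEQEQQEQEQQEQQEQEQQEQ gives term 8.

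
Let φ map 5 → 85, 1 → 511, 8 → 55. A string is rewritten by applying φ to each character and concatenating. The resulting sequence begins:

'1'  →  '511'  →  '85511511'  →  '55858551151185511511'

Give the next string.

858555855585855115118551151155858551151185511511

Replace each of the 20 characters of 55858551151185511511 in place — 85 85 55 85 55 85 85 511 511 85 511 511 55 85 85 511 511 85 511 511 — and concatenate.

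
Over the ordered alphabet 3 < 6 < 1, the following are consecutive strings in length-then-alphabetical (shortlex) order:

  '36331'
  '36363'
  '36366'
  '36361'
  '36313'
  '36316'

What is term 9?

36636

Advancing 3 positions from 36316 through 36316 → 36311 → 36633 reaches term 9.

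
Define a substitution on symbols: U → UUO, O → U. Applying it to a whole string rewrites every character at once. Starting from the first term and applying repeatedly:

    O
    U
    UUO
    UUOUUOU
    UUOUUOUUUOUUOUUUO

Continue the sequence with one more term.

φ(UUOUUOUUUOUUOUUUO) expands symbol-by-symbol to UUO UUO U UUO UUO U UUO UUO UUO U UUO UUO U UUO UUO UUO U; joining the 17 pieces gives the next term.

UUOUUOUUUOUUOUUUOUUOUUOUUUOUUOUUUOUUOUUOU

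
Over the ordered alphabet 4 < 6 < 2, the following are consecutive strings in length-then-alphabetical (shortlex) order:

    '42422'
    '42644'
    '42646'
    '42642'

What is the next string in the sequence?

42664

The successor of 42642 increments the rightmost position that isn't already 2 and resets every position after it to 4.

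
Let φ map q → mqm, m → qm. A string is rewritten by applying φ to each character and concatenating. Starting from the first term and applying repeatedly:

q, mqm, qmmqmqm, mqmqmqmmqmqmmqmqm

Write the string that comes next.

qmmqmqmmqmqmmqmqmqmmqmqmmqmqmqmmqmqmmqmqm

φ(mqmqmqmmqmqmmqmqm) expands symbol-by-symbol to qm mqm qm mqm qm mqm qm qm mqm qm mqm qm qm mqm qm mqm qm; joining the 17 pieces gives the next term.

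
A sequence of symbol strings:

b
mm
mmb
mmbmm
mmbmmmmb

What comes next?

mmbmmmmbmmbmm

This is a Fibonacci-style word recurrence s(k) = s(k−1)·s(k−2): e.g. mm·b = mmb.
So term 6 is mmbmmmmb·mmbmm.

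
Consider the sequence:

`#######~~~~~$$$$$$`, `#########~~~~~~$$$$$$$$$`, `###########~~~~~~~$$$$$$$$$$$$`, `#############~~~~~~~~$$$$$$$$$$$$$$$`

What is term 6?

#################~~~~~~~~~~$$$$$$$$$$$$$$$$$$$$$

Reading off run lengths: # runs 7, 9, 11, 13; ~ runs 5, 6, 7, 8; $ runs 6, 9, 12, 15 — each is linear in n, where the shown terms are n = 2, 3, 4, 5.
Setting n = 7 gives 17, 10, 21 characters in each block.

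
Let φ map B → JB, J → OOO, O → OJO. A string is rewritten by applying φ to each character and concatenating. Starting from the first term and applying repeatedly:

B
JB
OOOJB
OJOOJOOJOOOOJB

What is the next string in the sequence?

OJOOOOOJOOJOOOOOJOOJOOOOOJOOJOOJOOJOOOOJB

φ(OJOOJOOJOOOOJB) expands symbol-by-symbol to OJO OOO OJO OJO OOO OJO OJO OOO OJO OJO OJO OJO OOO JB; joining the 14 pieces gives the next term.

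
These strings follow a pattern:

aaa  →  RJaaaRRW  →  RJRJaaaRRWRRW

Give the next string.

RJRJRJaaaRRWRRWRRW

Every step adds RJ to the front and RRW to the end of the previous string.
So the next term is RJ·RJRJaaaRRWRRW·RRW.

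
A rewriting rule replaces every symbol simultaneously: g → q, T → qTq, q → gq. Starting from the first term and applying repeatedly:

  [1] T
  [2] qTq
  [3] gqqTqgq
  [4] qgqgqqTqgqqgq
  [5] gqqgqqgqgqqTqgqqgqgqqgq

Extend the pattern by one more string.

qgqgqqgqgqqgqqgqgqqTqgqqgqgqqgqqgqgqqgq

φ(gqqgqqgqgqqTqgqqgqgqqgq) expands symbol-by-symbol to q gq gq q gq gq q gq q gq gq qTq gq q gq gq q gq q gq gq q gq; joining the 23 pieces gives the next term.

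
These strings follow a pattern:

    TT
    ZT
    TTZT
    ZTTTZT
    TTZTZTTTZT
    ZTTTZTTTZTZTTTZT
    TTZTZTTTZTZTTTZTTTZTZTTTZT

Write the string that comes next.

Each term (from the third on) is the two preceding terms concatenated in order: term 3 = TT·ZT = TTZT.
Continuing: ZTTTZTTTZTZTTTZT · TTZTZTTTZTZTTTZTTTZTZTTTZT gives term 8.

ZTTTZTTTZTZTTTZTTTZTZTTTZTZTTTZTTTZTZTTTZT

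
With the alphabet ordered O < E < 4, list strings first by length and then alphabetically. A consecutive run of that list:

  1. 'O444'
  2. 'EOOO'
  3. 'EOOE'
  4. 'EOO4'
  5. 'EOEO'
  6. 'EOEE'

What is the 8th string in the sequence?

Advancing 2 positions from EOEE through EOEE → EOE4 reaches term 8.

EO4O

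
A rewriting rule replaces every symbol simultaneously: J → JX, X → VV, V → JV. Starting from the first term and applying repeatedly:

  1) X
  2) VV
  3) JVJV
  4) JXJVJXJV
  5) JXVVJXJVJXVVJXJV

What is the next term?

Rewriting the 16 symbols of JXVVJXJVJXVVJXJV one by one yields JX VV JV JV JX VV JX JV JX VV JV JV JX VV JX JV; concatenated:

JXVVJVJVJXVVJXJVJXVVJVJVJXVVJXJV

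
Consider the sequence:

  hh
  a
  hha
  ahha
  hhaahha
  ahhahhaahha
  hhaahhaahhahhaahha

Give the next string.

ahhahhaahhahhaahhaahhahhaahha

This is a Fibonacci-style word recurrence s(k) = s(k−2)·s(k−1): e.g. hh·a = hha.
Continuing: ahhahhaahha · hhaahhaahhahhaahha gives term 8.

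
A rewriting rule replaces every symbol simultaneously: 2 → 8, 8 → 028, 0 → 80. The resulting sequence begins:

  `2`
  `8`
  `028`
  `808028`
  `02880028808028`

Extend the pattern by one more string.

8080280288080802802880028808028

φ(02880028808028) expands symbol-by-symbol to 80 8 028 028 80 80 8 028 028 80 028 80 8 028; joining the 14 pieces gives the next term.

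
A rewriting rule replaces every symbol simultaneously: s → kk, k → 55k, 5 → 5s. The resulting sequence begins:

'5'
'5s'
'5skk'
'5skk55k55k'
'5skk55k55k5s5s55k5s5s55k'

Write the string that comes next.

Rewriting the 24 symbols of 5skk55k55k5s5s55k5s5s55k one by one yields 5s kk 55k 55k 5s 5s 55k 5s 5s 55k 5s kk 5s kk 5s 5s 55k 5s kk 5s kk 5s 5s 55k; concatenated:

5skk55k55k5s5s55k5s5s55k5skk5skk5s5s55k5skk5skk5s5s55k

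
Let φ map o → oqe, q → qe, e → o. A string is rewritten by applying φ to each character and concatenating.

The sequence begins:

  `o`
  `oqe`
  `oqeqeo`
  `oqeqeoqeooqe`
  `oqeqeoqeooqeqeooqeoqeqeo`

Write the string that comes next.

Applying the rule to each of the 24 symbols of oqeqeoqeooqeqeooqeoqeqeo gives the pieces oqe qe o qe o oqe qe o oqe oqe qe o qe o oqe oqe qe o oqe qe o qe o oqe, which concatenate to the answer.

oqeqeoqeooqeqeooqeoqeqeoqeooqeoqeqeooqeqeoqeooqe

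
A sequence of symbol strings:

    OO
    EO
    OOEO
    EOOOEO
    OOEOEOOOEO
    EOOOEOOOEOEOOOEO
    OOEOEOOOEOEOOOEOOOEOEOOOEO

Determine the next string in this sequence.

From term 3 onward, concatenate the second-to-last term with the last: OO·EO = OOEO, EO·OOEO = EOOOEO, …
Continuing: EOOOEOOOEOEOOOEO · OOEOEOOOEOEOOOEOOOEOEOOOEO gives term 8.

EOOOEOOOEOEOOOEOOOEOEOOOEOEOOOEOOOEOEOOOEO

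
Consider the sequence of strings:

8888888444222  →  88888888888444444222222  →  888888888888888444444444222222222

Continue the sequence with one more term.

8888888888888888888444444444444222222222222

Term n consists of 4n+3 8's, followed by 3n 4's, followed by 3n 2's (n = 1, 2, …).
For the next term, n = 4, so the run lengths are 19, 12, 12.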